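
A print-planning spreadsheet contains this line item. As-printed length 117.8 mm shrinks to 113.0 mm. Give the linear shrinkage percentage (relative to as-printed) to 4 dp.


Shrinkage = ((117.8-113.0)/117.8)*100 = 4.0747 %


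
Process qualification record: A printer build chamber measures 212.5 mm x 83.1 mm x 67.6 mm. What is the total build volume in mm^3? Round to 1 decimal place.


V = 212.5 * 83.1 * 67.6 = 1193731.5 mm^3


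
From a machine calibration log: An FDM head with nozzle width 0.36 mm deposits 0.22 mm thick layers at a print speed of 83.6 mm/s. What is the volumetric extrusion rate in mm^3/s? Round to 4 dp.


Rate = 0.36 * 0.22 * 83.6 = 6.6211 mm^3/s


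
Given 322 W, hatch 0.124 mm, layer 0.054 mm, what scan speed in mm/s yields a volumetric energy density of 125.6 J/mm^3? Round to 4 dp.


v = 322 / (125.6*0.124*0.054) = 382.8695 mm/s


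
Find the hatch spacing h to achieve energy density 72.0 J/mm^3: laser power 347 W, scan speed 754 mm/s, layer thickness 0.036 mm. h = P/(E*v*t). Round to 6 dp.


h = 347 / (72.0*754*0.036) = 0.177551 mm


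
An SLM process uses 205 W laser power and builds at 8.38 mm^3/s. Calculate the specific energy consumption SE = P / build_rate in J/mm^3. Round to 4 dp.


SE = 205 / 8.38 = 24.463 J/mm^3


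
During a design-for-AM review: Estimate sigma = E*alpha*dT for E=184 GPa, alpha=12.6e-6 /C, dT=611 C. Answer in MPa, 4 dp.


sigma = 184*1000 * 12.6e-6 * 611 = 1416.5424 MPa


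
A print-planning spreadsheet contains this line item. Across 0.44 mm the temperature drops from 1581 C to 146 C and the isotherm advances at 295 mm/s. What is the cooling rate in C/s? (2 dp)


G = (1581-146)/0.44 = 3261.36363636 C/mm
CR = 3261.36363636 * 295 = 962102.27 C/s


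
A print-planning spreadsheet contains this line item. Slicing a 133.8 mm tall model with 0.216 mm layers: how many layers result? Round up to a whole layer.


Layers = ceil(133.8/0.216) = 620


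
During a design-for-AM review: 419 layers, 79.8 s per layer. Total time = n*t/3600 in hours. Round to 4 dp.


t = 419 * 79.8 / 3600 = 9.2878 hrs


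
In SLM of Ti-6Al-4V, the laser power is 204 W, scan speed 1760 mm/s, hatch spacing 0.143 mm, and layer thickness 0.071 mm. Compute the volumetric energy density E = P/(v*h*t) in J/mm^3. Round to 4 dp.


E = 204 / (1760*0.143*0.071) = 11.4162 J/mm^3


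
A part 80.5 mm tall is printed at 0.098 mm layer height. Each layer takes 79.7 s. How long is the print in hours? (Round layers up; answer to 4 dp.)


Layers = ceil(80.5/0.098) = 822
t = 822 * 79.7 / 3600 = 18.1982 hrs


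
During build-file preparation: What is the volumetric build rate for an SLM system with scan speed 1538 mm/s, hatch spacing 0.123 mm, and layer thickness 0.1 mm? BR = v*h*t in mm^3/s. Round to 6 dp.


Rate = 1538 * 0.123 * 0.1 = 18.9174 mm^3/s


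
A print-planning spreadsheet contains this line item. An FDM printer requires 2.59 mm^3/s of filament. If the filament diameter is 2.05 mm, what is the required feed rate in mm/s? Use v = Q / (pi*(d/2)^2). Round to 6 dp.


A = pi*(2.05/2)^2 = 3.300636
v = 2.59 / 3.300636 = 0.784697 mm/s


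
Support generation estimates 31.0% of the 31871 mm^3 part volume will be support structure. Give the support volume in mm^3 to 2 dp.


V_support = 31871 * 0.31 = 9880.01 mm^3


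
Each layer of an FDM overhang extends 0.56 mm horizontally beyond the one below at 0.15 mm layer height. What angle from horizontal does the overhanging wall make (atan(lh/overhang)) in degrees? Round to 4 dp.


angle = atan(0.15/0.56) = 14.9951 degrees


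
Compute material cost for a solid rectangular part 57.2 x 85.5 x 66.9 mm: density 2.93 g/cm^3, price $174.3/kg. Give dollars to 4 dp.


V = 57.2 * 85.5 * 66.9 = 327181.14 mm^3 = 327.18114 cm^3
Mass = 327.18114 * 2.93 / 1000 = 0.95864074 kg
Cost = 0.95864074 * 174.3 = 167.0911 $


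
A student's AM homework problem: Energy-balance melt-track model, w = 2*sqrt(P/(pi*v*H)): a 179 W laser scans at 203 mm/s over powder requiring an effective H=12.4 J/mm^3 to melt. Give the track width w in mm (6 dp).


w = 2*sqrt(179/(pi*203*12.4)) = 0.3009 mm


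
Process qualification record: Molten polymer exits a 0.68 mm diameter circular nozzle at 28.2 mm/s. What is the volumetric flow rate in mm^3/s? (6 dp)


A = pi*(0.68/2)^2 = 0.36316811 mm^2
Q = 0.36316811 * 28.2 = 10.241341 mm^3/s


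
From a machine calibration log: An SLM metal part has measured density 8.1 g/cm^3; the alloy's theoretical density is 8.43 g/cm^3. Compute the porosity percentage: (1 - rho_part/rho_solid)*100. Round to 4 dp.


Porosity = (1-8.1/8.43)*100 = 3.9146 %


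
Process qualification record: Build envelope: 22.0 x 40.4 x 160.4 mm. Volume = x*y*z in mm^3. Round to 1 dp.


V = 22.0 * 40.4 * 160.4 = 142563.5 mm^3


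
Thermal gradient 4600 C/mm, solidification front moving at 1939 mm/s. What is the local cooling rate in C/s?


CR = 4600 * 1939 = 8919400 C/s


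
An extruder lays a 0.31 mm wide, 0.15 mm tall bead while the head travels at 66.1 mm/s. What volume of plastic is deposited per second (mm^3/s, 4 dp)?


Rate = 0.31 * 0.15 * 66.1 = 3.0737 mm^3/s


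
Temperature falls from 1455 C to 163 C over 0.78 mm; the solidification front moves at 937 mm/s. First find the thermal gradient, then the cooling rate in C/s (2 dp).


G = (1455-163)/0.78 = 1656.41025641 C/mm
CR = 1656.41025641 * 937 = 1552056.41 C/s


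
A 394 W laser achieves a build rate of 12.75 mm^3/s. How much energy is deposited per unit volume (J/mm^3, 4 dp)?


SE = 394 / 12.75 = 30.902 J/mm^3


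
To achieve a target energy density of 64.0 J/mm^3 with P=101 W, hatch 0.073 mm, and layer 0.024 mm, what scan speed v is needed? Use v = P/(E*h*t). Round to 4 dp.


v = 101 / (64.0*0.073*0.024) = 900.7563 mm/s


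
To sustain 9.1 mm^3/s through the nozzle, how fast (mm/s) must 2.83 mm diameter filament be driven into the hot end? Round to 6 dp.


A = pi*(2.83/2)^2 = 6.290175
v = 9.1 / 6.290175 = 1.446701 mm/s


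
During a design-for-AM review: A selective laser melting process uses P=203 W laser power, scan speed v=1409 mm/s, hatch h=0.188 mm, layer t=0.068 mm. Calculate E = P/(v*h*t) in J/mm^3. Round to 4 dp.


E = 203 / (1409*0.188*0.068) = 11.2699 J/mm^3


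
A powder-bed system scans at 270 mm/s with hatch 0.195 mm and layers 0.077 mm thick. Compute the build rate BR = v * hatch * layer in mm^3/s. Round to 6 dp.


Rate = 270 * 0.195 * 0.077 = 4.05405 mm^3/s


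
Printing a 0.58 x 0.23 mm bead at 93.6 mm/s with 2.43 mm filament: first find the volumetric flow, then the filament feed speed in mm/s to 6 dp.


Q = 0.58 * 0.23 * 93.6 = 12.48624 mm^3/s
A_fil = pi*(2.43/2)^2 = 4.63769762 mm^2
v_feed = 12.48624 / 4.63769762 = 2.692336 mm/s


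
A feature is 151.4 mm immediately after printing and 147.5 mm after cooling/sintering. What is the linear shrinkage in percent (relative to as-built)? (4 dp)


Shrinkage = ((151.4-147.5)/151.4)*100 = 2.576 %


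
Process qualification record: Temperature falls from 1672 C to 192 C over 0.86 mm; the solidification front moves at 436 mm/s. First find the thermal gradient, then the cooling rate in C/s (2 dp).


G = (1672-192)/0.86 = 1720.93023256 C/mm
CR = 1720.93023256 * 436 = 750325.58 C/s


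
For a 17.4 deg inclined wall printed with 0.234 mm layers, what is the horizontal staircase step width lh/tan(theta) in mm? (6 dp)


step = 0.234 / tan(17.4) = 0.746695 mm


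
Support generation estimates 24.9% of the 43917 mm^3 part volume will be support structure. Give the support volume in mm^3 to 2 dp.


V_support = 43917 * 0.249 = 10935.33 mm^3


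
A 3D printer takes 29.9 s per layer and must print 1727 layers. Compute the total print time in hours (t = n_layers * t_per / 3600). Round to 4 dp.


t = 1727 * 29.9 / 3600 = 14.3437 hrs


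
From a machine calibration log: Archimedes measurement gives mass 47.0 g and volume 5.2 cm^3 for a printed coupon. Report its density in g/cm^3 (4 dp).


rho = 47.0 / 5.2 = 9.0385 g/cm^3


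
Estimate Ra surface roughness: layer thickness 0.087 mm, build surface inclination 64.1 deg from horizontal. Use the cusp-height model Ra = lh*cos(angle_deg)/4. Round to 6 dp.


Ra = 0.087 * cos(64.1) / 4 = 0.0095 mm


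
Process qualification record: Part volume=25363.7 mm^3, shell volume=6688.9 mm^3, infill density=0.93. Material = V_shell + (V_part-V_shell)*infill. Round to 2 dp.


V_infill = (25363.7 - 6688.9) * 0.93 = 17367.56
V_total = 6688.9 + 17367.56 = 24056.46 mm^3


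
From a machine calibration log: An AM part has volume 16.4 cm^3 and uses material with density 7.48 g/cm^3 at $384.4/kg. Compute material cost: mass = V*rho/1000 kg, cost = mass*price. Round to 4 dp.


Mass = 16.4*7.48/1000 = 0.122672 kg
Cost = 0.122672 * 384.4 = 47.1551 $


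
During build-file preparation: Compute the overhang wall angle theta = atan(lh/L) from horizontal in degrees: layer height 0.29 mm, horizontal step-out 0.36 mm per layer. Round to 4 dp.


angle = atan(0.29/0.36) = 38.8534 degrees


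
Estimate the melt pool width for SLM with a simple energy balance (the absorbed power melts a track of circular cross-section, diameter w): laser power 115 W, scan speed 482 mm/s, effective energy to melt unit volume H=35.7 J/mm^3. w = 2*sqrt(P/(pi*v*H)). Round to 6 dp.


w = 2*sqrt(115/(pi*482*35.7)) = 0.092246 mm


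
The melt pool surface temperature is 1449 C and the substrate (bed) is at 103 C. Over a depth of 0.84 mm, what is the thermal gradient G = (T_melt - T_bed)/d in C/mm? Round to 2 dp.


G = (1449-103)/0.84 = 1602.38 C/mm


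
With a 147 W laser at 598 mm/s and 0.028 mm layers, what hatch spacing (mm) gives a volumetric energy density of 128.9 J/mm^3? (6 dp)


h = 147 / (128.9*598*0.028) = 0.068109 mm


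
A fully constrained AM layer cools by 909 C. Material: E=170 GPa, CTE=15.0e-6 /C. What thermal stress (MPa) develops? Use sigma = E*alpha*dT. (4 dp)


sigma = 170*1000 * 15.0e-6 * 909 = 2317.95 MPa


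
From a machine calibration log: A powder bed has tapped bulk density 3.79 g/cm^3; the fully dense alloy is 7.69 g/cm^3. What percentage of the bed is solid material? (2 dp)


Packing = (3.79/7.69)*100 = 49.28 %


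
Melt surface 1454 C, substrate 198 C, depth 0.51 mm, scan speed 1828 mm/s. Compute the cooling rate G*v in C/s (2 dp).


G = (1454-198)/0.51 = 2462.74509804 C/mm
CR = 2462.74509804 * 1828 = 4501898.04 C/s


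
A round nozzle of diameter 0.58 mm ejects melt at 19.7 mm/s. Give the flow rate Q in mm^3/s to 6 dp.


A = pi*(0.58/2)^2 = 0.26420794 mm^2
Q = 0.26420794 * 19.7 = 5.204896 mm^3/s


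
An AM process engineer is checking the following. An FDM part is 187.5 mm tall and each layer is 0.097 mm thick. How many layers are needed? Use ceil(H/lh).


Layers = ceil(187.5/0.097) = 1933


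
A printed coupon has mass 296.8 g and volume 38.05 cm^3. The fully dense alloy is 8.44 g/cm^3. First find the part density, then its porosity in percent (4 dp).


rho_part = 296.8 / 38.05 = 7.80026281 g/cm^3
Porosity = (1 - 7.80026281/8.44)*100 = 7.5798 %


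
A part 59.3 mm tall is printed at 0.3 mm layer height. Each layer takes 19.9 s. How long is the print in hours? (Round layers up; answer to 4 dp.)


Layers = ceil(59.3/0.3) = 198
t = 198 * 19.9 / 3600 = 1.0945 hrs


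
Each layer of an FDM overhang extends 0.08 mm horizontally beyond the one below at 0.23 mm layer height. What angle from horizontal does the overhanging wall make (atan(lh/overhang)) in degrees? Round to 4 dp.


angle = atan(0.23/0.08) = 70.821 degrees


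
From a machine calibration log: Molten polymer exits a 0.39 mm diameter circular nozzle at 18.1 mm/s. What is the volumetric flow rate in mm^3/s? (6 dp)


A = pi*(0.39/2)^2 = 0.11945906 mm^2
Q = 0.11945906 * 18.1 = 2.162209 mm^3/s


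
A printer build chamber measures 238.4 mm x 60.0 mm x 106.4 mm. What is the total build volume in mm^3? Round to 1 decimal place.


V = 238.4 * 60.0 * 106.4 = 1521945.6 mm^3


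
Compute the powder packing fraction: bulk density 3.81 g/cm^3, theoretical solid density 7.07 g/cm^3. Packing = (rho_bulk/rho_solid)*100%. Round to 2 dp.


Packing = (3.81/7.07)*100 = 53.89 %


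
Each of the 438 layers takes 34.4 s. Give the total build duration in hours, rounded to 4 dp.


t = 438 * 34.4 / 3600 = 4.1853 hrs


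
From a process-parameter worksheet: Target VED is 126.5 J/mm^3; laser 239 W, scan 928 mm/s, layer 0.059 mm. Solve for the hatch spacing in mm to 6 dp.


h = 239 / (126.5*928*0.059) = 0.034507 mm


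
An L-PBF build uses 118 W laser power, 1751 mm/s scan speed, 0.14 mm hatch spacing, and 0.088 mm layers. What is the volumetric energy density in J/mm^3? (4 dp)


E = 118 / (1751*0.14*0.088) = 5.47 J/mm^3


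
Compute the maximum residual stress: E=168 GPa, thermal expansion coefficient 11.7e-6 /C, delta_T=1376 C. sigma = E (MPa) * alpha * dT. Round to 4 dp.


sigma = 168*1000 * 11.7e-6 * 1376 = 2704.6656 MPa


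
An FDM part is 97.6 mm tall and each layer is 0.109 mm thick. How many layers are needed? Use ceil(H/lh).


Layers = ceil(97.6/0.109) = 896


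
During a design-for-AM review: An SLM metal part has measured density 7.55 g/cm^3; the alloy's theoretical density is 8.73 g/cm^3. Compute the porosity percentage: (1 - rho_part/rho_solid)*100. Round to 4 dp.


Porosity = (1-7.55/8.73)*100 = 13.5166 %


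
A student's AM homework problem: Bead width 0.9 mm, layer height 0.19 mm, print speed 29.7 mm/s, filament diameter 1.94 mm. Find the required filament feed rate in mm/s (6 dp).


Q = 0.9 * 0.19 * 29.7 = 5.0787 mm^3/s
A_fil = pi*(1.94/2)^2 = 2.95592453 mm^2
v_feed = 5.0787 / 2.95592453 = 1.718143 mm/s


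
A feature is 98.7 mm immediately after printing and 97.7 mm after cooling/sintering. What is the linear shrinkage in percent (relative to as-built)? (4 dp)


Shrinkage = ((98.7-97.7)/98.7)*100 = 1.0132 %


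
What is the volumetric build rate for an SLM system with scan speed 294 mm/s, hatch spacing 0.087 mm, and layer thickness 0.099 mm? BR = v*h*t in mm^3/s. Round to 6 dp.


Rate = 294 * 0.087 * 0.099 = 2.532222 mm^3/s


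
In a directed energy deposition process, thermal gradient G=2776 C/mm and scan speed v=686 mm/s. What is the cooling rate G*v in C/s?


CR = 2776 * 686 = 1904336 C/s


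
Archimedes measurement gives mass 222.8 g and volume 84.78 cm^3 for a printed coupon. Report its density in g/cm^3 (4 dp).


rho = 222.8 / 84.78 = 2.628 g/cm^3


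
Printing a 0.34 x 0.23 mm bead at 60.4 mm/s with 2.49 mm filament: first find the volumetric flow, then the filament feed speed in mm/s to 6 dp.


Q = 0.34 * 0.23 * 60.4 = 4.72328 mm^3/s
A_fil = pi*(2.49/2)^2 = 4.86954715 mm^2
v_feed = 4.72328 / 4.86954715 = 0.969963 mm/s


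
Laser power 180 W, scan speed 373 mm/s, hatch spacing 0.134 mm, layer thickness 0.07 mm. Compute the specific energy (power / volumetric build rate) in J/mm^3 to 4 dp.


Build rate = 373 * 0.134 * 0.07 = 3.49874 mm^3/s
SE = 180 / 3.49874 = 51.4471 J/mm^3


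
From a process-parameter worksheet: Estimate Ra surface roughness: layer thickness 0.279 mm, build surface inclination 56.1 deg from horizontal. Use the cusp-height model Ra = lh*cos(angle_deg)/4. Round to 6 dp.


Ra = 0.279 * cos(56.1) / 4 = 0.038903 mm


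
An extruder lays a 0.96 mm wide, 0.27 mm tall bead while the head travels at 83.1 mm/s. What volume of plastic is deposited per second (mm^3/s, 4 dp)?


Rate = 0.96 * 0.27 * 83.1 = 21.5395 mm^3/s


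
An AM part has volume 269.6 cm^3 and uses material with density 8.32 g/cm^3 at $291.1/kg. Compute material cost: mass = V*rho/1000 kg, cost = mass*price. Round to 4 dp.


Mass = 269.6*8.32/1000 = 2.243072 kg
Cost = 2.243072 * 291.1 = 652.9583 $


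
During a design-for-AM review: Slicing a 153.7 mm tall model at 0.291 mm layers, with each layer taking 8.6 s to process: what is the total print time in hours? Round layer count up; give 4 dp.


Layers = ceil(153.7/0.291) = 529
t = 529 * 8.6 / 3600 = 1.2637 hrs


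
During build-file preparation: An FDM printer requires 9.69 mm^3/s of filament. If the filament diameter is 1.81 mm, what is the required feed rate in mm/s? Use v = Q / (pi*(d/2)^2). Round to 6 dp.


A = pi*(1.81/2)^2 = 2.573043
v = 9.69 / 2.573043 = 3.765969 mm/s


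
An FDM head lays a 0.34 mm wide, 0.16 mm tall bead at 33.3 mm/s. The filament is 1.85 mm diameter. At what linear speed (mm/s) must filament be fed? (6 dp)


Q = 0.34 * 0.16 * 33.3 = 1.81152 mm^3/s
A_fil = pi*(1.85/2)^2 = 2.68802521 mm^2
v_feed = 1.81152 / 2.68802521 = 0.673922 mm/s


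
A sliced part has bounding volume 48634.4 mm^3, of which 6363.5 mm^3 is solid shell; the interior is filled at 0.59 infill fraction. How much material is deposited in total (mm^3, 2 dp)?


V_infill = (48634.4 - 6363.5) * 0.59 = 24939.83
V_total = 6363.5 + 24939.83 = 31303.33 mm^3


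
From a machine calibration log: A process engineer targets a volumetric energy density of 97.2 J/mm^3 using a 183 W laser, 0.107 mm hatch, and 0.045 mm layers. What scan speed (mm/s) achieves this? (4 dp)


v = 183 / (97.2*0.107*0.045) = 391.0106 mm/s


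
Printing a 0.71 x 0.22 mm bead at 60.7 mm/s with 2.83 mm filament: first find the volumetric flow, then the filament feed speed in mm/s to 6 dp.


Q = 0.71 * 0.22 * 60.7 = 9.48134 mm^3/s
A_fil = pi*(2.83/2)^2 = 6.29017535 mm^2
v_feed = 9.48134 / 6.29017535 = 1.507325 mm/s


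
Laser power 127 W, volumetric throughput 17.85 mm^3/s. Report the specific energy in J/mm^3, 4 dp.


SE = 127 / 17.85 = 7.1148 J/mm^3


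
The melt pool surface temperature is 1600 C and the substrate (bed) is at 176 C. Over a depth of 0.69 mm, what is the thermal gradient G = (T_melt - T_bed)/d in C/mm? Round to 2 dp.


G = (1600-176)/0.69 = 2063.77 C/mm


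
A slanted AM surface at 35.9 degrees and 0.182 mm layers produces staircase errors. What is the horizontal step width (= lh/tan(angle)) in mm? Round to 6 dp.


step = 0.182 / tan(35.9) = 0.251423 mm


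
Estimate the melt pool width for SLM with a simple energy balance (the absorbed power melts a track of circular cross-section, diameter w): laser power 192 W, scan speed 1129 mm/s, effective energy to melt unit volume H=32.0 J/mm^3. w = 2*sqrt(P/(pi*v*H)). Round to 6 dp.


w = 2*sqrt(192/(pi*1129*32.0)) = 0.082259 mm


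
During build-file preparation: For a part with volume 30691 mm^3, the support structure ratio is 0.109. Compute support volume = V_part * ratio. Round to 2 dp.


V_support = 30691 * 0.109 = 3345.32 mm^3


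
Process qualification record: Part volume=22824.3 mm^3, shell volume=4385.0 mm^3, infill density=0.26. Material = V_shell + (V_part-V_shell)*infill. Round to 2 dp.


V_infill = (22824.3 - 4385.0) * 0.26 = 4794.22
V_total = 4385.0 + 4794.22 = 9179.22 mm^3


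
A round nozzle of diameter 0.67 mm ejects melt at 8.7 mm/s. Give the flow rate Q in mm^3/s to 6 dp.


A = pi*(0.67/2)^2 = 0.35256524 mm^2
Q = 0.35256524 * 8.7 = 3.067318 mm^3/s


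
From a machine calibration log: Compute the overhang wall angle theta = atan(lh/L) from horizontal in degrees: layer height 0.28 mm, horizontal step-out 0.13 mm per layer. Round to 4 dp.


angle = atan(0.28/0.13) = 65.0952 degrees


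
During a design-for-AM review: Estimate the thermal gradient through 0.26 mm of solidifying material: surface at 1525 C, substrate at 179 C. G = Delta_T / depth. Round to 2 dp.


G = (1525-179)/0.26 = 5176.92 C/mm


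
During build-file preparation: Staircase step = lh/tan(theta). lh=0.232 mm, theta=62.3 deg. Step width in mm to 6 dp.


step = 0.232 / tan(62.3) = 0.121803 mm


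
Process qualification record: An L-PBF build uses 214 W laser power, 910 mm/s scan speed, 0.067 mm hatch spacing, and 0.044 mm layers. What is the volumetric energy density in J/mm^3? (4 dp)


E = 214 / (910*0.067*0.044) = 79.771 J/mm^3


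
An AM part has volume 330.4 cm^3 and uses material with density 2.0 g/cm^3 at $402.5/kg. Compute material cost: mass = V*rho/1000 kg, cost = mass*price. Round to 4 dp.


Mass = 330.4*2.0/1000 = 0.6608 kg
Cost = 0.6608 * 402.5 = 265.972 $


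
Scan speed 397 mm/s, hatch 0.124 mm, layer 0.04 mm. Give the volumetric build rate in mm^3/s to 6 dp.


Rate = 397 * 0.124 * 0.04 = 1.96912 mm^3/s


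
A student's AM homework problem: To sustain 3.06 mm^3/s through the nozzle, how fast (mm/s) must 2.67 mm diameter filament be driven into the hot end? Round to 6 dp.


A = pi*(2.67/2)^2 = 5.599025
v = 3.06 / 5.599025 = 0.546524 mm/s


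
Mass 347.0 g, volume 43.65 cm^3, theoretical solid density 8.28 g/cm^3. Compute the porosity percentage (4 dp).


rho_part = 347.0 / 43.65 = 7.94959908 g/cm^3
Porosity = (1 - 7.94959908/8.28)*100 = 3.9903 %


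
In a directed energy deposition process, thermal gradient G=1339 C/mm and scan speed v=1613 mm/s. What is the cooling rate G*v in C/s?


CR = 1339 * 1613 = 2159807 C/s


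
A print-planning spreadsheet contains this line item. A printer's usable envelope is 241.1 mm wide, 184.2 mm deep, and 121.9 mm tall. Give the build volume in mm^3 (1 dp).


V = 241.1 * 184.2 * 121.9 = 5413654.6 mm^3


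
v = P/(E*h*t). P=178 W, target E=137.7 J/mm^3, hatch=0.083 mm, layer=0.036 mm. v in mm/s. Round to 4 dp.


v = 178 / (137.7*0.083*0.036) = 432.6189 mm/s


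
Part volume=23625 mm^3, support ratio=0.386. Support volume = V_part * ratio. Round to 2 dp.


V_support = 23625 * 0.386 = 9119.25 mm^3


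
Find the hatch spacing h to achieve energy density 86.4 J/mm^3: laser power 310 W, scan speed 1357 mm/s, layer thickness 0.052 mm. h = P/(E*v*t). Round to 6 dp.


h = 310 / (86.4*1357*0.052) = 0.050847 mm


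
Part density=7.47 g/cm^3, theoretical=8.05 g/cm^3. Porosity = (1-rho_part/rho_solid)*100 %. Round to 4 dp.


Porosity = (1-7.47/8.05)*100 = 7.205 %


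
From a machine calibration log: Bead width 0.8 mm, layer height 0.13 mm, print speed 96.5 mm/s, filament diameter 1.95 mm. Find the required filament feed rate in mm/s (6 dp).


Q = 0.8 * 0.13 * 96.5 = 10.036 mm^3/s
A_fil = pi*(1.95/2)^2 = 2.98647652 mm^2
v_feed = 10.036 / 2.98647652 = 3.360482 mm/s


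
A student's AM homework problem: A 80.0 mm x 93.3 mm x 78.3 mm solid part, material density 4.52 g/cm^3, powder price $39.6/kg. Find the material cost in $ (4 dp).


V = 80.0 * 93.3 * 78.3 = 584431.2 mm^3 = 584.4312 cm^3
Mass = 584.4312 * 4.52 / 1000 = 2.64162902 kg
Cost = 2.64162902 * 39.6 = 104.6085 $


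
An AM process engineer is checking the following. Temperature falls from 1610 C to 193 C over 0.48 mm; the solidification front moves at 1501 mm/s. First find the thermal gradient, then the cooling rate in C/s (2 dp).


G = (1610-193)/0.48 = 2952.08333333 C/mm
CR = 2952.08333333 * 1501 = 4431077.08 C/s


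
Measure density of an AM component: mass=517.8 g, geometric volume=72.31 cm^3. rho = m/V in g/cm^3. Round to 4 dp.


rho = 517.8 / 72.31 = 7.1608 g/cm^3


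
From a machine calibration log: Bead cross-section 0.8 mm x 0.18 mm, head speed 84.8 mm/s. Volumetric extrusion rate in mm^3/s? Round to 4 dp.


Rate = 0.8 * 0.18 * 84.8 = 12.2112 mm^3/s


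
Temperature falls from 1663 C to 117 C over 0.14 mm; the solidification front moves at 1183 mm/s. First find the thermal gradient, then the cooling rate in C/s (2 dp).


G = (1663-117)/0.14 = 11042.85714286 C/mm
CR = 11042.85714286 * 1183 = 13063700.0 C/s


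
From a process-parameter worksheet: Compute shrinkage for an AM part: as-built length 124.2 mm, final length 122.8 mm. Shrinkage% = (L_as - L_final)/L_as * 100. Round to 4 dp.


Shrinkage = ((124.2-122.8)/124.2)*100 = 1.1272 %


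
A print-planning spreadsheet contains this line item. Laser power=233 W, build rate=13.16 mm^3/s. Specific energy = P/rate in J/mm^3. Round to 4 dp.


SE = 233 / 13.16 = 17.7052 J/mm^3


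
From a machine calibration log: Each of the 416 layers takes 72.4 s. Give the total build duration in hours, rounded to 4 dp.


t = 416 * 72.4 / 3600 = 8.3662 hrs


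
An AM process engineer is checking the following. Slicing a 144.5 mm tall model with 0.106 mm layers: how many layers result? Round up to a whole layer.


Layers = ceil(144.5/0.106) = 1364


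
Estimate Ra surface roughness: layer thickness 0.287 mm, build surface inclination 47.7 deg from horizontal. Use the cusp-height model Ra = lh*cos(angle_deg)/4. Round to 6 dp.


Ra = 0.287 * cos(47.7) / 4 = 0.048289 mm


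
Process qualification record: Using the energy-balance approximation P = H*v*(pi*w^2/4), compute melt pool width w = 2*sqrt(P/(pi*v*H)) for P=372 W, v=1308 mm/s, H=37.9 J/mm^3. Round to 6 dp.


w = 2*sqrt(372/(pi*1308*37.9)) = 0.097747 mm


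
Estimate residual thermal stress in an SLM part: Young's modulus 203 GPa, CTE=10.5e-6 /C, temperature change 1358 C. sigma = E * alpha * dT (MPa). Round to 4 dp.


sigma = 203*1000 * 10.5e-6 * 1358 = 2894.577 MPa


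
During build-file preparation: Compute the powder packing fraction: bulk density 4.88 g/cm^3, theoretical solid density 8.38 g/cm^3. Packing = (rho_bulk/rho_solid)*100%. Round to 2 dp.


Packing = (4.88/8.38)*100 = 58.23 %


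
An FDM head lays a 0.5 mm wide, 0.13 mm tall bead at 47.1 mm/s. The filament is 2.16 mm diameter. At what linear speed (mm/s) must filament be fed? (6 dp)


Q = 0.5 * 0.13 * 47.1 = 3.0615 mm^3/s
A_fil = pi*(2.16/2)^2 = 3.66435367 mm^2
v_feed = 3.0615 / 3.66435367 = 0.835482 mm/s


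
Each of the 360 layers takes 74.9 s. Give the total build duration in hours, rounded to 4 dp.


t = 360 * 74.9 / 3600 = 7.49 hrs


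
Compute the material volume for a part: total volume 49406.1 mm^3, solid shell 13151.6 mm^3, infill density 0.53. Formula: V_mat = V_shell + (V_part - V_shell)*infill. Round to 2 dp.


V_infill = (49406.1 - 13151.6) * 0.53 = 19214.89
V_total = 13151.6 + 19214.89 = 32366.49 mm^3


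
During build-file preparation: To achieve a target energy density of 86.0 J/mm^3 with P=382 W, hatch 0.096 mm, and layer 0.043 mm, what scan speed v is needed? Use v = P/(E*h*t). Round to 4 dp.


v = 382 / (86.0*0.096*0.043) = 1076.0321 mm/s


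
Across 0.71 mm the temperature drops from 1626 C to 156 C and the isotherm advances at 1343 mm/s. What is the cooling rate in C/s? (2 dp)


G = (1626-156)/0.71 = 2070.42253521 C/mm
CR = 2070.42253521 * 1343 = 2780577.46 C/s


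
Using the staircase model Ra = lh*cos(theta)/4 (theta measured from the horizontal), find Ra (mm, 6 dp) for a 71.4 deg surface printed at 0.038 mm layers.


Ra = 0.038 * cos(71.4) / 4 = 0.00303 mm


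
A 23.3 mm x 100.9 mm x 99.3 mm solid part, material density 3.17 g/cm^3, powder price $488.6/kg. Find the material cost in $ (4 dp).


V = 23.3 * 100.9 * 99.3 = 233451.321 mm^3 = 233.451321 cm^3
Mass = 233.451321 * 3.17 / 1000 = 0.74004069 kg
Cost = 0.74004069 * 488.6 = 361.5839 $


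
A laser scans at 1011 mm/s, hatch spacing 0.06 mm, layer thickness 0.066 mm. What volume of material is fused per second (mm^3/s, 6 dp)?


Rate = 1011 * 0.06 * 0.066 = 4.00356 mm^3/s


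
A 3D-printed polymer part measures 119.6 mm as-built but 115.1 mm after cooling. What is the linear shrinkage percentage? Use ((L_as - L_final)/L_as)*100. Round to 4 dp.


Shrinkage = ((119.6-115.1)/119.6)*100 = 3.7625 %


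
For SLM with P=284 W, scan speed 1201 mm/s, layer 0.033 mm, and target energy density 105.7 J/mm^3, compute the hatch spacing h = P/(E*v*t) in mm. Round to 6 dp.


h = 284 / (105.7*1201*0.033) = 0.067793 mm


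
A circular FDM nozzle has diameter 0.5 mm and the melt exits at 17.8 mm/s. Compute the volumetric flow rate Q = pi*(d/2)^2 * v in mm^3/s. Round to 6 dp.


A = pi*(0.5/2)^2 = 0.19634954 mm^2
Q = 0.19634954 * 17.8 = 3.495022 mm^3/s


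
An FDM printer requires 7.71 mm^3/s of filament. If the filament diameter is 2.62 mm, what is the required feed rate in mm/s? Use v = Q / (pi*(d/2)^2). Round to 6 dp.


A = pi*(2.62/2)^2 = 5.391287
v = 7.71 / 5.391287 = 1.430085 mm/s


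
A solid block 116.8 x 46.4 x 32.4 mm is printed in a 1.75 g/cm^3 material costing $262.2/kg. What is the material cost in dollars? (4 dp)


V = 116.8 * 46.4 * 32.4 = 175592.448 mm^3 = 175.592448 cm^3
Mass = 175.592448 * 1.75 / 1000 = 0.30728678 kg
Cost = 0.30728678 * 262.2 = 80.5706 $


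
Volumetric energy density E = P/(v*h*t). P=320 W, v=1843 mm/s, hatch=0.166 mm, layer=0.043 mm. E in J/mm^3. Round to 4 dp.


E = 320 / (1843*0.166*0.043) = 24.3247 J/mm^3


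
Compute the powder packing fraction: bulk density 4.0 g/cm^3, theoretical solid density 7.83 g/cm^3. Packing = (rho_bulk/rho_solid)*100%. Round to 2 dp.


Packing = (4.0/7.83)*100 = 51.09 %


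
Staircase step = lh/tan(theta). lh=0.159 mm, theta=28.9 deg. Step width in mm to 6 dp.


step = 0.159 / tan(28.9) = 0.288028 mm


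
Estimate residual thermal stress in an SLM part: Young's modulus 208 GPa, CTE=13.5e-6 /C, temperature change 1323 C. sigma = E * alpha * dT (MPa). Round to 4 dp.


sigma = 208*1000 * 13.5e-6 * 1323 = 3714.984 MPa


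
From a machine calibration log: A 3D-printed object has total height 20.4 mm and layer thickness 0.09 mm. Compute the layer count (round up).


Layers = ceil(20.4/0.09) = 227


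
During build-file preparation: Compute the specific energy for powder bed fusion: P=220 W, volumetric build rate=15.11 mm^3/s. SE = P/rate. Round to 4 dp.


SE = 220 / 15.11 = 14.5599 J/mm^3


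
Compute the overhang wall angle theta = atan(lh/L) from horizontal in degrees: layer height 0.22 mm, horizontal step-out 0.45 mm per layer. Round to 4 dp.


angle = atan(0.22/0.45) = 26.0535 degrees


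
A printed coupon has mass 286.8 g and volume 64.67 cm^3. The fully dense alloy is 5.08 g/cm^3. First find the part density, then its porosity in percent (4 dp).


rho_part = 286.8 / 64.67 = 4.43482295 g/cm^3
Porosity = (1 - 4.43482295/5.08)*100 = 12.7003 %


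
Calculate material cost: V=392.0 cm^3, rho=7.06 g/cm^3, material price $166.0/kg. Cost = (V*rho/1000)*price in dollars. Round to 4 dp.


Mass = 392.0*7.06/1000 = 2.76752 kg
Cost = 2.76752 * 166.0 = 459.4083 $


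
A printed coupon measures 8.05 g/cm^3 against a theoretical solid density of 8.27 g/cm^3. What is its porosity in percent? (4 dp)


Porosity = (1-8.05/8.27)*100 = 2.6602 %


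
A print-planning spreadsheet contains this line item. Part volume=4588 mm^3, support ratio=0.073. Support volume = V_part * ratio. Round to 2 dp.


V_support = 4588 * 0.073 = 334.92 mm^3


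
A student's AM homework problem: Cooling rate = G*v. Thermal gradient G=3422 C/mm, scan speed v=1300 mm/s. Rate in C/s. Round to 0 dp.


CR = 3422 * 1300 = 4448600 C/s


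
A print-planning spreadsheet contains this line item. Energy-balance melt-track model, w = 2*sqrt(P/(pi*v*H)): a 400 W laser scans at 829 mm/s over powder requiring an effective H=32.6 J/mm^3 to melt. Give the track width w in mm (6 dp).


w = 2*sqrt(400/(pi*829*32.6)) = 0.137277 mm


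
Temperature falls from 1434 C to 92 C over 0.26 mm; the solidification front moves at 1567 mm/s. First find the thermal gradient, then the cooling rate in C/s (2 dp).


G = (1434-92)/0.26 = 5161.53846154 C/mm
CR = 5161.53846154 * 1567 = 8088130.77 C/s


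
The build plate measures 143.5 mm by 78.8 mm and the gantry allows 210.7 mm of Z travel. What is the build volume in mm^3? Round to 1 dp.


V = 143.5 * 78.8 * 210.7 = 2382553.5 mm^3


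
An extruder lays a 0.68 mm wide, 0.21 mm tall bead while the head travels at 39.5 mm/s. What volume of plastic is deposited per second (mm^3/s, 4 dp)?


Rate = 0.68 * 0.21 * 39.5 = 5.6406 mm^3/s


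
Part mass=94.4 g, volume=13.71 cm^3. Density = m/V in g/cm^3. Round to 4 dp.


rho = 94.4 / 13.71 = 6.8855 g/cm^3


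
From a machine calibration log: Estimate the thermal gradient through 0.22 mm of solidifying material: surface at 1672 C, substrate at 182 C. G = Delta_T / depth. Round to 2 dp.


G = (1672-182)/0.22 = 6772.73 C/mm


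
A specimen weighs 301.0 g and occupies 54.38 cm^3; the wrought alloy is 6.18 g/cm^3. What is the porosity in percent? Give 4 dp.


rho_part = 301.0 / 54.38 = 5.53512321 g/cm^3
Porosity = (1 - 5.53512321/6.18)*100 = 10.4349 %


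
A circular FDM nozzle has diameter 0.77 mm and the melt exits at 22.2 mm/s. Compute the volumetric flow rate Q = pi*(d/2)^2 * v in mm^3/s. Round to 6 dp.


A = pi*(0.77/2)^2 = 0.46566257 mm^2
Q = 0.46566257 * 22.2 = 10.337709 mm^3/s


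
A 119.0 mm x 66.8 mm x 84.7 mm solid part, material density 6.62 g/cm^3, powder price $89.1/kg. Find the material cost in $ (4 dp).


V = 119.0 * 66.8 * 84.7 = 673297.24 mm^3 = 673.29724 cm^3
Mass = 673.29724 * 6.62 / 1000 = 4.45722773 kg
Cost = 4.45722773 * 89.1 = 397.139 $


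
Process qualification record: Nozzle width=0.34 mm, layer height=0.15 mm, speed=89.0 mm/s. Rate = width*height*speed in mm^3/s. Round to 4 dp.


Rate = 0.34 * 0.15 * 89.0 = 4.539 mm^3/s


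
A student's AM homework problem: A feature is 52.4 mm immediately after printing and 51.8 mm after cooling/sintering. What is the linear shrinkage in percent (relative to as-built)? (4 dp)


Shrinkage = ((52.4-51.8)/52.4)*100 = 1.145 %


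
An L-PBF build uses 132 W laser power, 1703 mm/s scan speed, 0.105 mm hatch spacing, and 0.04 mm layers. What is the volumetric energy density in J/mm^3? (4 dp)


E = 132 / (1703*0.105*0.04) = 18.4548 J/mm^3


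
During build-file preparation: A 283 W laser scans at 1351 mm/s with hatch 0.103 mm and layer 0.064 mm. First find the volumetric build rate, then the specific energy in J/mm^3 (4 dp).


Build rate = 1351 * 0.103 * 0.064 = 8.905792 mm^3/s
SE = 283 / 8.905792 = 31.7771 J/mm^3


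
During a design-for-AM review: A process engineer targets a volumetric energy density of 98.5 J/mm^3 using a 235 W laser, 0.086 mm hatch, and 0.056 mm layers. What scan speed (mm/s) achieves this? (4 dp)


v = 235 / (98.5*0.086*0.056) = 495.3876 mm/s


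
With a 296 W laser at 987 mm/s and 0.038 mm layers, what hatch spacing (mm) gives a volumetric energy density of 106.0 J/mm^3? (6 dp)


h = 296 / (106.0*987*0.038) = 0.074453 mm


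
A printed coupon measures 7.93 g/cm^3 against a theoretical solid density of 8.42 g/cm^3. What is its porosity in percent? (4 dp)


Porosity = (1-7.93/8.42)*100 = 5.8195 %


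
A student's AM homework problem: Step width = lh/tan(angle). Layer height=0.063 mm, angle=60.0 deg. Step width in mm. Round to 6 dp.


step = 0.063 / tan(60.0) = 0.036373 mm


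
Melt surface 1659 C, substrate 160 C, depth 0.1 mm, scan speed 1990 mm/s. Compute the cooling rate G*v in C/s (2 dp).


G = (1659-160)/0.1 = 14990.0 C/mm
CR = 14990.0 * 1990 = 29830100.0 C/s


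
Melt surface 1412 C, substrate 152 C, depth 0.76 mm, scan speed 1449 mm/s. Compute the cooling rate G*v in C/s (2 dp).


G = (1412-152)/0.76 = 1657.89473684 C/mm
CR = 1657.89473684 * 1449 = 2402289.47 C/s


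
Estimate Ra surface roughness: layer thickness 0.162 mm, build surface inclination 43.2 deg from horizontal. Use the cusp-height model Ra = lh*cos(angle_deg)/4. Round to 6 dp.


Ra = 0.162 * cos(43.2) / 4 = 0.029523 mm


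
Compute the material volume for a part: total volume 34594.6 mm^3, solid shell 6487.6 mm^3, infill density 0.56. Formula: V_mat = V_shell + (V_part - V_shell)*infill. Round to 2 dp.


V_infill = (34594.6 - 6487.6) * 0.56 = 15739.92
V_total = 6487.6 + 15739.92 = 22227.52 mm^3


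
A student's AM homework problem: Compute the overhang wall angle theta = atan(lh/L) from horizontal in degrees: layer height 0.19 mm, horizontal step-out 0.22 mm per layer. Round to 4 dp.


angle = atan(0.19/0.22) = 40.8151 degrees


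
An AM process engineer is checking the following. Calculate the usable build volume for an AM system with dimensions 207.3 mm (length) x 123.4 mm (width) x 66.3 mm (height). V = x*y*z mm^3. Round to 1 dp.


V = 207.3 * 123.4 * 66.3 = 1696008.4 mm^3


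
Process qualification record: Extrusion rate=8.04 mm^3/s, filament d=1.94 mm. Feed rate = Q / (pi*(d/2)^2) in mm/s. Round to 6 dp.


A = pi*(1.94/2)^2 = 2.955925
v = 8.04 / 2.955925 = 2.719961 mm/s


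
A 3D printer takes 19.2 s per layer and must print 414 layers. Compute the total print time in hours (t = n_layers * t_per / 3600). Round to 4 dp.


t = 414 * 19.2 / 3600 = 2.208 hrs


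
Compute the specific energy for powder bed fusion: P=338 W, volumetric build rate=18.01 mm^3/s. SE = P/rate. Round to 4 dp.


SE = 338 / 18.01 = 18.7674 J/mm^3


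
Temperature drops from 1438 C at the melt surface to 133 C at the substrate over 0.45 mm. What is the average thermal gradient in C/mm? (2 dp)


G = (1438-133)/0.45 = 2900.0 C/mm


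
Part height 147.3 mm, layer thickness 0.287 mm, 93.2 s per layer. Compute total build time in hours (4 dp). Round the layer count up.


Layers = ceil(147.3/0.287) = 514
t = 514 * 93.2 / 3600 = 13.3069 hrs


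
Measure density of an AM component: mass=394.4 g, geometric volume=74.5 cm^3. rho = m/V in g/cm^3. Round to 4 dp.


rho = 394.4 / 74.5 = 5.294 g/cm^3


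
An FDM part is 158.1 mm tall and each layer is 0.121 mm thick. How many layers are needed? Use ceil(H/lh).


Layers = ceil(158.1/0.121) = 1307


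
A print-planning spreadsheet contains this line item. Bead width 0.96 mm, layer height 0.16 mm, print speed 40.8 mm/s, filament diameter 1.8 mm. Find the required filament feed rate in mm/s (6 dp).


Q = 0.96 * 0.16 * 40.8 = 6.26688 mm^3/s
A_fil = pi*(1.8/2)^2 = 2.54469005 mm^2
v_feed = 6.26688 / 2.54469005 = 2.462728 mm/s


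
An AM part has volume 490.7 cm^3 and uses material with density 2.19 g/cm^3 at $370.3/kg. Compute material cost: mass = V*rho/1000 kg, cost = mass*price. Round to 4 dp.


Mass = 490.7*2.19/1000 = 1.074633 kg
Cost = 1.074633 * 370.3 = 397.9366 $


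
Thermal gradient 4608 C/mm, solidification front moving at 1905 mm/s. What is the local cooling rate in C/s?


CR = 4608 * 1905 = 8778240 C/s


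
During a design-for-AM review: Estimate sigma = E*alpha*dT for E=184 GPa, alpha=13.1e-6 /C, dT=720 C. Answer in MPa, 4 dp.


sigma = 184*1000 * 13.1e-6 * 720 = 1735.488 MPa


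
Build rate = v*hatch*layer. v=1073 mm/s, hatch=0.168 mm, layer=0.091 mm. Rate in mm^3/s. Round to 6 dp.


Rate = 1073 * 0.168 * 0.091 = 16.404024 mm^3/s


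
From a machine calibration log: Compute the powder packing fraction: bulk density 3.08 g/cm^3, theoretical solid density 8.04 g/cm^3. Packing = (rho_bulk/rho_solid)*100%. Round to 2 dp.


Packing = (3.08/8.04)*100 = 38.31 %


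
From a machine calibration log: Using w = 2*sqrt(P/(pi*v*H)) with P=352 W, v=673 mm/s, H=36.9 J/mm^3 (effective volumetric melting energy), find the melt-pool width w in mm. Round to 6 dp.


w = 2*sqrt(352/(pi*673*36.9)) = 0.13434 mm


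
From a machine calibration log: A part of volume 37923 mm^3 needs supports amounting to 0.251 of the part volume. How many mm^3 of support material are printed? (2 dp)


V_support = 37923 * 0.251 = 9518.67 mm^3


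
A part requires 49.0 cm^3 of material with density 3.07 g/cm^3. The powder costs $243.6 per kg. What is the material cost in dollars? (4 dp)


Mass = 49.0*3.07/1000 = 0.15043 kg
Cost = 0.15043 * 243.6 = 36.6447 $


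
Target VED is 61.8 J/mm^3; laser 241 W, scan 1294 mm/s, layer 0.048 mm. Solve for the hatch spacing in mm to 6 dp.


h = 241 / (61.8*1294*0.048) = 0.062785 mm


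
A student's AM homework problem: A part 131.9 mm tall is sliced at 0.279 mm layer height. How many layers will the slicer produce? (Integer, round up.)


Layers = ceil(131.9/0.279) = 473
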